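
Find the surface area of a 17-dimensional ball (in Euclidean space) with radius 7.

S = n·V_n(r)/r = 17·V_17(7)/7 (volume-to-surface relation), giving 2430751493090816·π^8/289575 ≈ 7.96487e+13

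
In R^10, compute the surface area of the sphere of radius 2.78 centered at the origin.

The surface area of an n-ball is 2π^(n/2) r^(n-1) / Γ(n/2). For n=10, r=2.78: 252913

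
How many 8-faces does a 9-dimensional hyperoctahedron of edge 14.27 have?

Number of 8-faces = 2^(8+1) · C(9,8+1) = 512 · 1 = 512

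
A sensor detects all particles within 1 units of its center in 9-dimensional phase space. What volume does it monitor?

V = 32·π^4/945 ≈ 3.29851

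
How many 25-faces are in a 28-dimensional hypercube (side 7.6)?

Number of 25-faces = C(28,25) · 2^(28-25) = 3276 · 8 = 26208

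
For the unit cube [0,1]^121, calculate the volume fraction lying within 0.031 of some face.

The inner cube has side 1-2·0.031 = 0.938 and volume (0.938)^121 ≈ 0.0004331, so the shell holds 0.999567 of the volume.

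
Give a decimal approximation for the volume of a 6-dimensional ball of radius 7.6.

The n-ball volume is π^(n/2)·r^n/Γ(n/2+1). With n=6, r=7.6: V ≈ 995818.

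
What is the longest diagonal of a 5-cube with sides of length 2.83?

The space diagonal of an n-cube of side s is s√n. Here 2.83·√5 ≈ 6.32807.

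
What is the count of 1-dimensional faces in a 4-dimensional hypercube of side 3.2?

Choose 1 of 4 axes to span the face (C(4,1) = 4 ways), then fix each of the remaining 3 coordinates at one of its two extreme values (2^3 = 8 ways): 4·8 = 32.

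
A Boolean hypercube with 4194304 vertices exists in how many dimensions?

n = log_2(4194304) = 22.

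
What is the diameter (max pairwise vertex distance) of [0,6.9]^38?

||(6.9,6.9,...,6.9)|| = √(38)·6.9 ≈ 42.5345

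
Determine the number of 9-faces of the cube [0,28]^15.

Choose 9 of 15 axes to span the face (C(15,9) = 5005 ways), then fix each of the remaining 6 coordinates at one of its two extreme values (2^6 = 64 ways): 5005·64 = 320320.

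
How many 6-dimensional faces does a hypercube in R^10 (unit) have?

f_6(10-cube) = (10 choose 6) · 2^4 = 3360.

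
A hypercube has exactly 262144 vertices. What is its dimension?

Since 2^n = 262144, we have n = 18.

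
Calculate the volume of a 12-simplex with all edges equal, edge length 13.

V = (13^12 / 12!) · √((12+1) / 2^12) ≈ 2740.15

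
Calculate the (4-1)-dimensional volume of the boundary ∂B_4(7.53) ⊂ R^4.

S = n·V_n(r)/r = 4·V_4(7.53)/7.53 (volume-to-surface relation), giving 8427.81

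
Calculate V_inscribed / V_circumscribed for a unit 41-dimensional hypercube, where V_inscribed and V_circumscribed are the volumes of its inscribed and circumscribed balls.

Volume scales as r^n, and r_in/r_out = 1/√41, giving (1/√41)^41 ≈ 8.66824e-34.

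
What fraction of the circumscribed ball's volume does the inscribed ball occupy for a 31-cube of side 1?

The radii are 1/2 and 1√31/2, so the volume ratio is (1/√31)^31 = 31^{-31/2} ≈ 7.65409e-24.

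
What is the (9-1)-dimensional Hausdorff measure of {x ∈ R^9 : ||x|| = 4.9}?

S_9(4.9) = 2·π^(9/2)·(4.9)^8 / Γ(9/2) ≈ 9.86572e+06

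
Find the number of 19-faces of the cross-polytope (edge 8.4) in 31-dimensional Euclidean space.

Number of 19-faces = 2^(19+1) · C(31,19+1) = 1048576 · 84672315 = 88785357373440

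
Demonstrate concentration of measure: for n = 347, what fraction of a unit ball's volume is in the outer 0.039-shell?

1 - (1-0.039)^347 ≈ 0.9999989884 ≈ 99.999899%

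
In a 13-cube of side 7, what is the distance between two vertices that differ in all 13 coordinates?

d = √(7² + 7² + ... + 7²) [13 terms] = √(13·7²) = 7√13 ≈ 25.2389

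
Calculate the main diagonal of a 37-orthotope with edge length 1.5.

Diagonal = √37 · 1.5 ≈ 9.12414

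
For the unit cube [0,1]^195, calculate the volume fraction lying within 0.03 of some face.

1 - (1 - 2·0.03)^195 = 1 - 0.94^195 ≈ 0.999994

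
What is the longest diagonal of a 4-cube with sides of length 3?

d = √(3² + 3² + ... + 3²) [4 terms] = √(4·3²) = 3√4 = 6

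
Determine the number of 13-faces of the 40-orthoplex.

Number of 13-faces = 2^(13+1) · C(40,13+1) = 16384 · 23206929840 = 380222338498560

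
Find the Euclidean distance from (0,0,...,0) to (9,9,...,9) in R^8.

The space diagonal of an n-cube of side s is s√n. Here 9·√8 ≈ 25.4558.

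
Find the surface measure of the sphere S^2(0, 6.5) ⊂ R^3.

The surface area of an n-ball is 2π^(n/2) r^(n-1) / Γ(n/2). For n=3, r=6.5: 4πr² = 4π·(6.5)² ≈ 530.929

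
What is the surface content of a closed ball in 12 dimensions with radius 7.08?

The surface area of an n-ball is 2π^(n/2) r^(n-1) / Γ(n/2). For n=12, r=7.08: 3.59016e+10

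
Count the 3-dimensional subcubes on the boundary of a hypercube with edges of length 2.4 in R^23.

Choose 3 of 23 axes to span the face (C(23,3) = 1771 ways), then fix each of the remaining 20 coordinates at one of its two extreme values (2^20 = 1048576 ways): 1771·1048576 = 1857028096.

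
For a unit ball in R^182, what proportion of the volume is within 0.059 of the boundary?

1 - (1-0.059)^182 ≈ 0.999984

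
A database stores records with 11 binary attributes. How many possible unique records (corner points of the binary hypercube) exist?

The 11-cube has 2^11 = 2048 vertices.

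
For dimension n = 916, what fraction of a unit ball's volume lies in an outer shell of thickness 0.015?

1 - (1-0.015)^916 ≈ 0.9999990282 ≈ 99.999903%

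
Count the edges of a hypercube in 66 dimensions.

Number of 1-faces = C(66,1)·2^(66-1) = 66·36893488147419103232 = 2434970217729660813312.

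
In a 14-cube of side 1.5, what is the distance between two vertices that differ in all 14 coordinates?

The space diagonal of an n-cube of side s is s√n. Here 1.5·√14 ≈ 5.61249.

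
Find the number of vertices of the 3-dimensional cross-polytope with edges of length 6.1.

The 3-dimensional cross-polytope has 2n = 2·3 = 6 vertices.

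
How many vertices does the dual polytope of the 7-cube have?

An n-cross-polytope has 2n vertices; here n = 7, giving 14.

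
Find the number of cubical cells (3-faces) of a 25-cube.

Number of 3-faces = C(25,3) · 2^(25-3) = 2300 · 4194304 = 9646899200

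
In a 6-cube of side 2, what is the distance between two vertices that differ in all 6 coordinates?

||(2,2,...,2)|| = √(6)·2 ≈ 4.89898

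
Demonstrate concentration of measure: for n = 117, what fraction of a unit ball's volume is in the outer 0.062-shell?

1 - (1-0.062)^117 ≈ 0.999441 ≈ 99.94%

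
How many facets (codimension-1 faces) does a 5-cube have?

f_4(5-cube) = (5 choose 4) · 2^1 = 10.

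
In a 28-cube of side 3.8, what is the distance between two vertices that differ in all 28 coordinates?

Diagonal = √28 · 3.8 ≈ 20.1077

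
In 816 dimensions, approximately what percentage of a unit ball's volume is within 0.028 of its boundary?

1 - (1-0.028)^816 ≈ 1 - 8.623e-11 ≈ (100 - 8.62e-09)%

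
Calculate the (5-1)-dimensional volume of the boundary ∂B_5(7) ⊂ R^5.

|∂B_5(7)| = 19208·π^2/3 ≈ 63191.8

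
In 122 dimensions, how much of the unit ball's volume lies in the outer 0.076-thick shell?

V(inner)/V(outer) = ((1-0.076)/1)^122 ≈ 6.486e-05, so the shell fraction is 0.999935.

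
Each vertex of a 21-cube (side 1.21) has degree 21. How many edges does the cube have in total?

Number of 1-faces = C(21,1)·2^(21-1) = 21·1048576 = 22020096.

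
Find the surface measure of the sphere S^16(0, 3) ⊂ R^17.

|∂B_17(3)| = 272097792·π^8/25025 ≈ 1.03169e+08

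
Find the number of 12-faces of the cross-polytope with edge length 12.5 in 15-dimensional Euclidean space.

Each 12-face is the convex hull of 13 vertices, one chosen as ±e_i from each of 13 distinct axes: 2^13·C(15,13) = 860160.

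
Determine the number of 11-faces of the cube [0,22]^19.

Number of 11-faces = C(19,11) · 2^(19-11) = 75582 · 256 = 19348992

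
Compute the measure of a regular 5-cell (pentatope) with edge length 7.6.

For a regular n-simplex with edge a, V = (a^n / n!)·√((n+1)/2^n). With a=7.6, n=4: V ≈ 77.7084.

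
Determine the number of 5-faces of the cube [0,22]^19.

Number of 5-faces = C(19,5) · 2^(19-5) = 11628 · 16384 = 190513152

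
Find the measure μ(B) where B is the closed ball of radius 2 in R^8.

V_8(2) = π^(8/2) · (2)^8 / Γ(8/2 + 1) = 32·π^4/3 ≈ 1039.03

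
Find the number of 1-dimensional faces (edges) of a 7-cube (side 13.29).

Number of 1-faces = C(7,1)·2^(7-1) = 7·64 = 448.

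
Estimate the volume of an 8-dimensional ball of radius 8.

V = 2097152·π^4/3 ≈ 6.80939e+07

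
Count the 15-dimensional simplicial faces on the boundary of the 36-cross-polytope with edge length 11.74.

Number of 15-faces = 2^(15+1) · C(36,15+1) = 65536 · 7307872110 = 478928706600960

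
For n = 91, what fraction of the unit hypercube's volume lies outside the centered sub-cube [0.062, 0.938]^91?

The inner cube has side 1-2·0.062 = 0.876 and volume (0.876)^91 ≈ 5.86e-06, so the shell holds 0.999994 of the volume.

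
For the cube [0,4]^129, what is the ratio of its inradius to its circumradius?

For an n-cube of any side s, the inradius is s/2 and the circumradius is s√n/2, so the ratio is 1/√129 ≈ 0.0880451.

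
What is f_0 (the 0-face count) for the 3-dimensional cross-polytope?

An n-cross-polytope has 2^(k+1)·C(n,k+1) k-faces. Here 2^1·C(3,1) = 2·3 = 6.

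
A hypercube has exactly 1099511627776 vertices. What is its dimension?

2^n = 1099511627776 ⇒ n = log_2(1099511627776) = 40.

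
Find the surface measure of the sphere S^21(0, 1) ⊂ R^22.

S_22(1) = 2·π^(22/2)·(1)^21 / Γ(22/2) = π^11/1814400 ≈ 0.162149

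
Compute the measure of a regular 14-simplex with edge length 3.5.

Volume = 3.5^14 · √(15/2^14) / 14! ≈ 1.43675e-05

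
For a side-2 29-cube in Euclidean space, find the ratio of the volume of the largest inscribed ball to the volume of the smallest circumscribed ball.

Volume scales as r^n, and r_in/r_out = 1/√29, giving (1/√29)^29 ≈ 6.24064e-22.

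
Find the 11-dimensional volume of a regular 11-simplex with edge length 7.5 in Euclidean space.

Volume = 7.5^11 · √(12/2^11) / 11! ≈ 8.09923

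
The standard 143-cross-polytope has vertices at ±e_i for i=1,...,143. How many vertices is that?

An n-cross-polytope has 2n vertices; here n = 143, giving 286.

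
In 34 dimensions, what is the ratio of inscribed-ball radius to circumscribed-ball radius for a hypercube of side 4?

For an n-cube of any side s, the inradius is s/2 and the circumradius is s√n/2, so the ratio is 1/√34 ≈ 0.171499.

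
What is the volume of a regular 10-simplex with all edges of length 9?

For a regular n-simplex with edge a, V = (a^n / n!)·√((n+1)/2^n). With a=9, n=10: V ≈ 99.5883.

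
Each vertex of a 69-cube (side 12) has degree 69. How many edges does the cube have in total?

An n-cube has n·2^(n-1) edges. With n = 69: 69·295147905179352825856 = 20365205457375344984064.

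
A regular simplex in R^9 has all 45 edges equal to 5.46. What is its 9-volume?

Volume = 5.46^9 · √(10/2^9) / 9! ≈ 1.66087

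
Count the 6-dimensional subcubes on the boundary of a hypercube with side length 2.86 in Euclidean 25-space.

Choose 6 of 25 axes to span the face (C(25,6) = 177100 ways), then fix each of the remaining 19 coordinates at one of its two extreme values (2^19 = 524288 ways): 177100·524288 = 92851404800.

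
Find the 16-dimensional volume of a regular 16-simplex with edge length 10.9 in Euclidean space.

V_16 = √(17) · 10.9^16 / (16! · 2^(16/2)) ≈ 30.5625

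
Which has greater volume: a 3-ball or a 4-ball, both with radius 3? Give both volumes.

V_3(3) ≈ 113.097. V_4(3) ≈ 399.719. The 4-ball is larger.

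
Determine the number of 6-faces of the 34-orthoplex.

Each 6-face is the convex hull of 7 vertices, one chosen as ±e_i from each of 7 distinct axes: 2^7·C(34,7) = 688590848.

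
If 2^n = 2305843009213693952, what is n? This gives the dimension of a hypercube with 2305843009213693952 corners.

The n-cube has 2^n vertices, and 2305843009213693952 = 2^61, so n = 61.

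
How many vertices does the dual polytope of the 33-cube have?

The 33-dimensional cross-polytope has 2n = 2·33 = 66 vertices.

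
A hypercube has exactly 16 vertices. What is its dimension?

Since 2^n = 16, we have n = 4.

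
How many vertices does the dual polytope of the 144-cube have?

The vertices are ±e_1, ..., ±e_144, so there are 2·144 = 288.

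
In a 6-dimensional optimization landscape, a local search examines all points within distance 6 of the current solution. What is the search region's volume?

V = 7776·π^3 ≈ 241105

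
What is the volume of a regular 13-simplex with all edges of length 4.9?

V = (4.9^13 / 13!) · √((13+1) / 2^13) ≈ 0.00623215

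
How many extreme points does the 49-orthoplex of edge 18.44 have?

The 49-dimensional cross-polytope has 2n = 2·49 = 98 vertices.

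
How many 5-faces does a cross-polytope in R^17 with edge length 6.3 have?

f_5(17-orthoplex) = 2^6 · (17 choose 6) = 792064.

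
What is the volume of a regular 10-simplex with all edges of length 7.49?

V_10 = √(11) · 7.49^10 / (10! · 2^(10/2)) ≈ 15.8709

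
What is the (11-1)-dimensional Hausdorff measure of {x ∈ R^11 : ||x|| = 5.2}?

S = n·V_n(r)/r = 11·V_11(5.2)/5.2 (volume-to-surface relation), giving 2.99593e+08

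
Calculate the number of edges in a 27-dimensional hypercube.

The 27-cube has n·2^(n-1) = 27·2^26 = 27·67108864 = 1811939328 edges.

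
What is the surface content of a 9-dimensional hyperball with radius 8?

S_9(8) = 2·π^(9/2)·(8)^8 / Γ(9/2) = 536870912·π^4/105 ≈ 4.98058e+08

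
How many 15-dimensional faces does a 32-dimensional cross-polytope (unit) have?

Number of 15-faces = 2^(15+1) · C(32,15+1) = 65536 · 601080390 = 39392404439040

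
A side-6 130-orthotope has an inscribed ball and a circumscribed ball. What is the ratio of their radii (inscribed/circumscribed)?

r_in / r_out = (6/2) / (6√130/2) = 1/√130 ≈ 0.0877058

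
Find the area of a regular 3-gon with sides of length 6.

Area = (√3/4) · 6² = 15.5885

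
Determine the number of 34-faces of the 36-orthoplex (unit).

Each 34-face is the convex hull of 35 vertices, one chosen as ±e_i from each of 35 distinct axes: 2^35·C(36,35) = 1236950581248.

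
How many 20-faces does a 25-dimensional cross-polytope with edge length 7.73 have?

Number of 20-faces = 2^(20+1) · C(25,20+1) = 2097152 · 12650 = 26528972800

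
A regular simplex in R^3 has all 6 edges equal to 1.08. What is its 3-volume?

Volume = (√2/12) · 1.08³ = 0.148458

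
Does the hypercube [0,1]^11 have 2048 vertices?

True. The 11-cube has 2^11 = 2048 vertices.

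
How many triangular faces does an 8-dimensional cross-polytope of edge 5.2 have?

Number of 2-faces = 2^(2+1) · C(8,2+1) = 8 · 56 = 448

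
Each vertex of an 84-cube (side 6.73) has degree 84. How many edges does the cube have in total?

The 84-cube has n·2^(n-1) = 84·2^83 = 84·9671406556917033397649408 = 812398150781030805402550272 edges.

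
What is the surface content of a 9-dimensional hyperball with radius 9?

S_9(9) = 2·π^(9/2)·(9)^8 / Γ(9/2) = 459165024·π^4/35 ≈ 1.27791e+09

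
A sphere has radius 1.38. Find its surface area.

The surface area of an n-ball is 2π^(n/2) r^(n-1) / Γ(n/2). For n=3, r=1.38: 4πr² = 4π·(1.38)² ≈ 23.9314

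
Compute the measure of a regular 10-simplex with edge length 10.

V = (10^10 / 10!) · √((10+1) / 2^10) ≈ 285.617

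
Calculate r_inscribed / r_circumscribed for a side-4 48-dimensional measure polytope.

r_in = 4/2 (half the side); r_out = 4√48/2 (half the diagonal). Ratio = 1/√48 ≈ 0.144338.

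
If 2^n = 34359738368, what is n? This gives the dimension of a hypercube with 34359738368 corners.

Since 2^n = 34359738368, we have n = 35.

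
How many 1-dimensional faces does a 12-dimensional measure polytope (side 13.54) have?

An n-cube has C(n,k)·2^(n-k) k-faces. Here C(12,1)·2^11 = 12·2048 = 24576.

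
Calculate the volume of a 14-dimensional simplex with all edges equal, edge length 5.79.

Volume = 5.79^14 · √(15/2^14) / 14! ≈ 0.0165168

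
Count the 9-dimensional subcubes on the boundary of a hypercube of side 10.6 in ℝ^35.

Choose 9 of 35 axes to span the face (C(35,9) = 70607460 ways), then fix each of the remaining 26 coordinates at one of its two extreme values (2^26 = 67108864 ways): 70607460·67108864 = 4738386430525440.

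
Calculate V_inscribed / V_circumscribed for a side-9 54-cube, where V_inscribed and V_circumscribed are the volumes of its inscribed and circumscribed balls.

V_in / V_out = (r_in/r_out)^54 = (1/√54)^54 = 54^(-54/2) ≈ 1.68023e-47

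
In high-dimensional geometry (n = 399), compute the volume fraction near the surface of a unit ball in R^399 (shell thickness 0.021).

1 - (1-0.021)^399 ≈ 0.99979 ≈ 99.9790%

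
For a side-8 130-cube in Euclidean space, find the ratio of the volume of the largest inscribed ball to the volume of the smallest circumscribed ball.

Volume scales as r^n, and r_in/r_out = 1/√130, giving (1/√130)^130 ≈ 3.92358e-138.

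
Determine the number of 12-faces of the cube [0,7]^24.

f_12(24-cube) = (24 choose 12) · 2^12 = 11076222976.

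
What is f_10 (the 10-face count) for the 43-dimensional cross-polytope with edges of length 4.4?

f_10(43-orthoplex) = 2^11 · (43 choose 11) = 11780104906752.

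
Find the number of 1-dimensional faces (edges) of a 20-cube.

The 20-cube has n·2^(n-1) = 20·2^19 = 20·524288 = 10485760 edges.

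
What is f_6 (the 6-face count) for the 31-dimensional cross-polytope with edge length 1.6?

Number of 6-faces = 2^(6+1) · C(31,6+1) = 128 · 2629575 = 336585600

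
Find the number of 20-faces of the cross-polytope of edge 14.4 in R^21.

f_20(21-orthoplex) = 2^21 · (21 choose 21) = 2097152.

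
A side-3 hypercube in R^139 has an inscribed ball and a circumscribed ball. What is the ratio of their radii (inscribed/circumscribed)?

Ratio = (s/2)/(s√139/2) = 139^(-1/2) ≈ 0.0848189.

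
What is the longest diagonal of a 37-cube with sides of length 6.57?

d = √(6.57² + 6.57² + ... + 6.57²) [37 terms] = √(37·6.57²) = 6.57√37 ≈ 39.9637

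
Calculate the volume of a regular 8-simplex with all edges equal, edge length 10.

V = (10^8 / 8!) · √((8+1) / 2^8) ≈ 465.03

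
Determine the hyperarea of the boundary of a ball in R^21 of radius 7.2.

S_21(7.2) = 2·π^(21/2)·(7.2)^20 / Γ(21/2) ≈ 4.10598e+16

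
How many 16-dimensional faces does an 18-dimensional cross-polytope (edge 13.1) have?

An n-cross-polytope has 2^(k+1)·C(n,k+1) k-faces. Here 2^17·C(18,17) = 131072·18 = 2359296.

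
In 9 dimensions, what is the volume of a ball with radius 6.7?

V_9(6.7) = π^(9/2) · (6.7)^9 / Γ(9/2 + 1) ≈ 8.9741e+07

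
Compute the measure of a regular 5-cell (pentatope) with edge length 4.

For a regular n-simplex with edge a, V = (a^n / n!)·√((n+1)/2^n). With a=4, n=4: V ≈ 5.96285.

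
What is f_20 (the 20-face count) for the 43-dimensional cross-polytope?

Number of 20-faces = 2^(20+1) · C(43,20+1) = 2097152 · 1052049481860 = 2206307674981662720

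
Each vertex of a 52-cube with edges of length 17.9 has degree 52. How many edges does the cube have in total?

The 52-cube has n·2^(n-1) = 52·2^51 = 52·2251799813685248 = 117093590311632896 edges.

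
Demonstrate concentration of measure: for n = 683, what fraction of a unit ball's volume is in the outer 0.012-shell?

1 - (1-0.012)^683 ≈ 0.999738 ≈ 99.9738%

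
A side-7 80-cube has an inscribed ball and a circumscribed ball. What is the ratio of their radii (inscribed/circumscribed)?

r_in / r_out = (7/2) / (7√80/2) = 1/√80 ≈ 0.111803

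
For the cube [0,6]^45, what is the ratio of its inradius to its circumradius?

Ratio = (s/2)/(s√45/2) = 45^(-1/2) ≈ 0.149071.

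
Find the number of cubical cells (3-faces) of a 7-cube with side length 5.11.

f_3(7-cube) = (7 choose 3) · 2^4 = 560.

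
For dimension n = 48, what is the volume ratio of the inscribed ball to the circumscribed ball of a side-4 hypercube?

The radii are 4/2 and 4√48/2, so the volume ratio is (1/√48)^48 = 48^{-48/2} ≈ 4.469e-41.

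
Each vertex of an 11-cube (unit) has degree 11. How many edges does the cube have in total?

Number of 1-faces = C(11,1)·2^(11-1) = 11·1024 = 11264.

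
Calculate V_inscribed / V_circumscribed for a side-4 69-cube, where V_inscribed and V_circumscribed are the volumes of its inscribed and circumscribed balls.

Volume scales as r^n, and r_in/r_out = 1/√69, giving (1/√69)^69 ≈ 3.62833e-64.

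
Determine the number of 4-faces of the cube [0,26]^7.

An n-cube has C(n,k)·2^(n-k) k-faces. Here C(7,4)·2^3 = 35·8 = 280.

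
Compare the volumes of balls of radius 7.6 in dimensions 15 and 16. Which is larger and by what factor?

V_15(7.6) ≈ 6.21776e+12, V_16(7.6) ≈ 2.91539e+13. The 16-ball is larger by a factor of 4.689.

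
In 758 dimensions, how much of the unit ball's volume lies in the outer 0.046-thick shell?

1 - (1-0.046)^758 ≈ 1 - 3.145e-16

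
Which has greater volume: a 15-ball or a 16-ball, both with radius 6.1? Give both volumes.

V_15(6.1) ≈ 2.29815e+11. V_16(6.1) ≈ 8.6488e+11. The 16-ball is larger.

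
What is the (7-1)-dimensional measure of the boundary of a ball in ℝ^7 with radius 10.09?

The surface area of an n-ball is 2π^(n/2) r^(n-1) / Γ(n/2). For n=7, r=10.09: 3.49e+07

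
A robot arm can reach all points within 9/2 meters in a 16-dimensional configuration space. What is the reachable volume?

Volume = π^{16/2}·(9/2)^16/Γ(9) = 205891132094649·π^8/293601280 ≈ 6.65394e+09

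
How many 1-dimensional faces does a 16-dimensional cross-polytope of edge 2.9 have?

An n-cross-polytope has 2^(k+1)·C(n,k+1) k-faces. Here 2^2·C(16,2) = 4·120 = 480.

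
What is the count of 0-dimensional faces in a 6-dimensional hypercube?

Number of 0-faces = C(6,0) · 2^(6-0) = 1 · 64 = 64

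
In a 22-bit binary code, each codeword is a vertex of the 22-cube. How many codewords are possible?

Number of vertices = 2^22 = 4194304.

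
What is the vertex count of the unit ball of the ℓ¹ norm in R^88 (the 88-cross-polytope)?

The 88-dimensional cross-polytope has 2n = 2·88 = 176 vertices.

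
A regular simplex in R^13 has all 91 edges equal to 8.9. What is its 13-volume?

Volume = 8.9^13 · √(14/2^13) / 13! ≈ 14.5935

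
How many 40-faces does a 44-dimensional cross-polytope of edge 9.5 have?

f_40(44-orthoplex) = 2^41 · (44 choose 41) = 29123863996530688.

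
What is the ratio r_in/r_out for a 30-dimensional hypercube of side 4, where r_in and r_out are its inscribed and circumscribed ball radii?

Ratio = (s/2)/(s√30/2) = 30^(-1/2) ≈ 0.182574.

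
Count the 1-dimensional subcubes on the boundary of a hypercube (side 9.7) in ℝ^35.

Choose 1 of 35 axes to span the face (C(35,1) = 35 ways), then fix each of the remaining 34 coordinates at one of its two extreme values (2^34 = 17179869184 ways): 35·17179869184 = 601295421440.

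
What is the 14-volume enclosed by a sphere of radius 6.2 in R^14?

The n-ball volume is π^(n/2)·r^n/Γ(n/2+1). With n=14, r=6.2: V ≈ 7.43194e+10.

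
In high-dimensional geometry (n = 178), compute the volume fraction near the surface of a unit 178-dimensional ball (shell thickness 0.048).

1 - (1-0.048)^178 ≈ 0.999842 ≈ 99.9842%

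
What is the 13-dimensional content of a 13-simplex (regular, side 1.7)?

V_13 = √(14) · 1.7^13 / (13! · 2^(13/2)) ≈ 6.57544e-09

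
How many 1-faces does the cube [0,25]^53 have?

The 53-cube has n·2^(n-1) = 53·2^52 = 53·4503599627370496 = 238690780250636288 edges.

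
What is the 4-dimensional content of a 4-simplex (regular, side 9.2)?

V = (9.2^4 / 4!) · √((4+1) / 2^4) ≈ 166.865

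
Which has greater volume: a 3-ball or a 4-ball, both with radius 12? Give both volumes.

V_3(12) ≈ 7238.23. V_4(12) ≈ 102328. The 4-ball is larger.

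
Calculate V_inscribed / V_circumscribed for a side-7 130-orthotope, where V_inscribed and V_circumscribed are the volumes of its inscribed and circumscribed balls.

V_in/V_out = n^(-n/2) = 130^(-130/2) ≈ 3.92358e-138.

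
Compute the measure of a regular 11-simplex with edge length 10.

Volume = 10^11 · √(12/2^11) / 11! ≈ 191.765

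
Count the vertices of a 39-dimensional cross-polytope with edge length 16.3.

Number of vertices = 2n = 78.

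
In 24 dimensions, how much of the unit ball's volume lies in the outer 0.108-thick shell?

Shell fraction = 1 - (1-0.108)^24 ≈ 0.935619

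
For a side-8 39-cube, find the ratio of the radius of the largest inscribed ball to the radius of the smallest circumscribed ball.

For an n-cube of any side s, the inradius is s/2 and the circumradius is s√n/2, so the ratio is 1/√39 ≈ 0.160128.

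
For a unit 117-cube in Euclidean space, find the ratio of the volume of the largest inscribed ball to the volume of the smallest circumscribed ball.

V_in/V_out = n^(-n/2) = 117^(-117/2) ≈ 1.02595e-121.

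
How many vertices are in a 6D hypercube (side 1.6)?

Number of 0-faces = C(6,0) · 2^(6-0) = 1 · 64 = 64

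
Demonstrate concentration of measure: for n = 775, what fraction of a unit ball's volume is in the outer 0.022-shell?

1 - (1-0.022)^775 ≈ 0.9999999674 ≈ 99.999997%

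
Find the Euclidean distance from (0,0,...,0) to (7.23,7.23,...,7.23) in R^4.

Diagonal = √4 · 7.23 = 14.46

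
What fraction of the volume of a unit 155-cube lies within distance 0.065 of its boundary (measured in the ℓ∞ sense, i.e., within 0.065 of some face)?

The inner cube has side 1-2·0.065 = 0.87 and volume (0.87)^155 ≈ 4.222e-10, so the shell holds 1 - 4.222e-10 of the volume.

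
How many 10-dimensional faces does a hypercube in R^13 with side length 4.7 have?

An n-cube has C(n,k)·2^(n-k) k-faces. Here C(13,10)·2^3 = 286·8 = 2288.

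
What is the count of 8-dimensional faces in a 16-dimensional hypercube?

An n-cube has C(n,k)·2^(n-k) k-faces. Here C(16,8)·2^8 = 12870·256 = 3294720.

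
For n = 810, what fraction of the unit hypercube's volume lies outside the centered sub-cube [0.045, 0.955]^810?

1 - (1 - 2·0.045)^810 = 1 - 0.91^810 ≈ 1 - 6.661e-34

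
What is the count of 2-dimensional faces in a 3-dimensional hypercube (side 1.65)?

Number of 2-faces = C(3,2) · 2^(3-2) = 3 · 2 = 6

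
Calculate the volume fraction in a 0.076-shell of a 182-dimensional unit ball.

Shell fraction = 1 - (1-0.076)^182 ≈ 0.9999994347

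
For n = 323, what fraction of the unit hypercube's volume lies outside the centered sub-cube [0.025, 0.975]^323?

1 - (1 - 2·0.025)^323 = 1 - 0.95^323 ≈ 0.9999999362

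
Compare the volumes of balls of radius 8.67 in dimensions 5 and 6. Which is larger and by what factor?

V_5(8.67) ≈ 257866, V_6(8.67) ≈ 2.19489e+06. The 6-ball is larger by a factor of 8.512.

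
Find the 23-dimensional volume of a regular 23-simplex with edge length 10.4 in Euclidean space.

V = (10.4^23 / 23!) · √((23+1) / 2^23) ≈ 0.0161262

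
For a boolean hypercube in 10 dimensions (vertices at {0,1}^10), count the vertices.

The 10-cube has 2^10 = 1024 vertices.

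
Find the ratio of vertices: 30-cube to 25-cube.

The 30-cube has 2^30 = 1073741824 vertices. The 25-cube has 2^25 = 33554432 vertices. Ratio: 1073741824/33554432 = 32.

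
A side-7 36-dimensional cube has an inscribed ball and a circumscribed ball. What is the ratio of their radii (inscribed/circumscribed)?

r_in / r_out = (7/2) / (7√36/2) = 1/√36 ≈ 0.166667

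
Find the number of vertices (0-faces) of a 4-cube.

An n-cube has C(n,k)·2^(n-k) k-faces. Here C(4,0)·2^4 = 1·16 = 16.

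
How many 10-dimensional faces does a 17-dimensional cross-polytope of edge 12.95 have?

Number of 10-faces = 2^(10+1) · C(17,10+1) = 2048 · 12376 = 25346048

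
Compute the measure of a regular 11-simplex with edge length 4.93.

V = (4.93^11 / 11!) · √((11+1) / 2^11) ≈ 0.0801837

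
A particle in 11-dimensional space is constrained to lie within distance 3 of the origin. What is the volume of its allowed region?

V = 419904·π^5/385 ≈ 333763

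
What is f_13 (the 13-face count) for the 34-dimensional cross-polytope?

An n-cross-polytope has 2^(k+1)·C(n,k+1) k-faces. Here 2^14·C(34,14) = 16384·1391975640 = 22806128885760.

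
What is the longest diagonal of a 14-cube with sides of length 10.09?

Diagonal = √14 · 10.09 ≈ 37.7533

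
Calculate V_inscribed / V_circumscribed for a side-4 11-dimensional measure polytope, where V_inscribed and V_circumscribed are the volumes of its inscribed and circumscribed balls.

V_in/V_out = n^(-n/2) = 11^(-11/2) ≈ 1.87215e-06.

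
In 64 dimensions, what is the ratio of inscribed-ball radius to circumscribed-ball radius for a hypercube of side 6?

r_in = 6/2 (half the side); r_out = 6√64/2 (half the diagonal). Ratio = 1/√64 ≈ 0.125.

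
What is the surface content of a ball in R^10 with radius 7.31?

S = n·V_n(r)/r = 10·V_10(7.31)/7.31 (volume-to-surface relation), giving 1.51993e+09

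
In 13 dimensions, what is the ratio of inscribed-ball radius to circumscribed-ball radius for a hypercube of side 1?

For an n-cube of any side s, the inradius is s/2 and the circumradius is s√n/2, so the ratio is 1/√13 ≈ 0.27735.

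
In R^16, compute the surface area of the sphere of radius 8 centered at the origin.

S = n·V_n(r)/r = 16·V_16(8)/8 (volume-to-surface relation), giving 4398046511104·π^8/315 ≈ 1.32479e+14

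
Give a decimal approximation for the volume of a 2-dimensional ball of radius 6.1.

V_2(6.1) = π^(2/2) · (6.1)^2 / Γ(2/2 + 1) ≈ 116.899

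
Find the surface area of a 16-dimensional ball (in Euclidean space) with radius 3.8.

|∂B_16(3.8)| ≈ 1.87306e+09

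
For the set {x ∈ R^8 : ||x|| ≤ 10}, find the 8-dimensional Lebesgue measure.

V_8(10) = π^(8/2) · (10)^8 / Γ(8/2 + 1) = 12500000·π^4/3 ≈ 4.05871e+08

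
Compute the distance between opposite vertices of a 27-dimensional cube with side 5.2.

Diagonal = √27 · 5.2 ≈ 27.02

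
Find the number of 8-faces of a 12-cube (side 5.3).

Number of 8-faces = C(12,8) · 2^(12-8) = 495 · 16 = 7920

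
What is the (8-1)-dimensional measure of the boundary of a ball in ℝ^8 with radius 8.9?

|∂B_8(8.9)| ≈ 1.43618e+08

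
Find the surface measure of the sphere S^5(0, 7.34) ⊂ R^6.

S_6(7.34) = 2·π^(6/2)·(7.34)^5 / Γ(6/2) ≈ 660587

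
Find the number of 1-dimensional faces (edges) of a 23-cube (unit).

Number of 1-faces = C(23,1)·2^(23-1) = 23·4194304 = 96468992.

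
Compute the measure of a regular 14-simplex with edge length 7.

Volume = 7^14 · √(15/2^14) / 14! ≈ 0.235396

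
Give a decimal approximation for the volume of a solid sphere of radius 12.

V = 2304·π ≈ 7238.23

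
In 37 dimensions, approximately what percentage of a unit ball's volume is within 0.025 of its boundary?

1 - (1-0.025)^37 ≈ 0.608104 ≈ 60.81%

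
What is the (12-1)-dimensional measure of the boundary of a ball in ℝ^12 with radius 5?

The surface area of an n-ball is 2π^(n/2) r^(n-1) / Γ(n/2). For n=12, r=5: 9765625·π^6/12 ≈ 7.82381e+08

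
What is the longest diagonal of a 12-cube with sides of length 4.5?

||(4.5,4.5,...,4.5)|| = √(12)·4.5 ≈ 15.5885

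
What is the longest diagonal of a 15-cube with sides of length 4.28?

Diagonal = √15 · 4.28 ≈ 16.5764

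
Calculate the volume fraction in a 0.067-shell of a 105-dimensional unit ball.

1 - (1-0.067)^105 ≈ 0.999312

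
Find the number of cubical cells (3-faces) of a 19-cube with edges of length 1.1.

Choose 3 of 19 axes to span the face (C(19,3) = 969 ways), then fix each of the remaining 16 coordinates at one of its two extreme values (2^16 = 65536 ways): 969·65536 = 63504384.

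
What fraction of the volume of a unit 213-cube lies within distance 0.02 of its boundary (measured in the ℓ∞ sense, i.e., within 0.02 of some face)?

1 - (1 - 2·0.02)^213 = 1 - 0.96^213 ≈ 0.999833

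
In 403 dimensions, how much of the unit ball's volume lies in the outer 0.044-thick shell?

V(inner)/V(outer) = ((1-0.044)/1)^403 ≈ 1.332e-08, so the shell fraction is 0.9999999867.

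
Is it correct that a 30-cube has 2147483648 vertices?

False. The 30-cube has 2^30 = 1073741824 vertices.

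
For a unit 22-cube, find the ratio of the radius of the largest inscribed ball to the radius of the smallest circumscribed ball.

Ratio = (s/2)/(s√22/2) = 22^(-1/2) ≈ 0.213201.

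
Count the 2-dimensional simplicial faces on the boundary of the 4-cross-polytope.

Each 2-face is the convex hull of 3 vertices, one chosen as ±e_i from each of 3 distinct axes: 2^3·C(4,3) = 32.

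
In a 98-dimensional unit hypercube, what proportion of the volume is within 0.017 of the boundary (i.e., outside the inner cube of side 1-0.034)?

1 - (1 - 2·0.017)^98 = 1 - 0.966^98 ≈ 0.96629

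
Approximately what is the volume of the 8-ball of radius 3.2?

The n-ball volume is π^(n/2)·r^n/Γ(n/2+1). With n=8, r=3.2: V ≈ 44626.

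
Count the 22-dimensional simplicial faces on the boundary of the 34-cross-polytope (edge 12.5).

An n-cross-polytope has 2^(k+1)·C(n,k+1) k-faces. Here 2^23·C(34,23) = 8388608·286097760 = 2399961958318080.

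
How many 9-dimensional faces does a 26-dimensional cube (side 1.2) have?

An n-cube has C(n,k)·2^(n-k) k-faces. Here C(26,9)·2^17 = 3124550·131072 = 409541017600.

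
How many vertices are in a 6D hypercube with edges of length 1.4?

An n-cube has C(n,k)·2^(n-k) k-faces. Here C(6,0)·2^6 = 1·64 = 64.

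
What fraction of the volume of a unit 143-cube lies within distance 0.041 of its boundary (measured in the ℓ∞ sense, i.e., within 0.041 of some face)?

Shell fraction = 1 - (1-0.082)^143 ≈ 0.9999951415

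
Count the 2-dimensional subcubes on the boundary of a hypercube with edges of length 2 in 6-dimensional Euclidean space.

An n-cube has C(n,k)·2^(n-k) k-faces. Here C(6,2)·2^4 = 15·16 = 240.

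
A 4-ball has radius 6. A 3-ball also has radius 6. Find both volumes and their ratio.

V_4(6) ≈ 6395.5. V_3(6) ≈ 904.779. Ratio V_4/V_3 ≈ 7.069.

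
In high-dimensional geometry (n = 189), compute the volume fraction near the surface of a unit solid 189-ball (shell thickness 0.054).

1 - (1-0.054)^189 ≈ 0.999972 ≈ 99.997224%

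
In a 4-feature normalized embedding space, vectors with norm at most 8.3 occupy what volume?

Volume = π^{4/2}·(8.3)^4/Γ(3) ≈ 23419.7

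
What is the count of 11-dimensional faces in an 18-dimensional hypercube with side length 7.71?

An n-cube has C(n,k)·2^(n-k) k-faces. Here C(18,11)·2^7 = 31824·128 = 4073472.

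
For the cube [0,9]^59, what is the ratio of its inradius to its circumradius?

For an n-cube of any side s, the inradius is s/2 and the circumradius is s√n/2, so the ratio is 1/√59 ≈ 0.130189.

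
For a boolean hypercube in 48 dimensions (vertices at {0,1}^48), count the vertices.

An n-cube has 2^n vertices; for n = 48 that is 2^48 = 281474976710656.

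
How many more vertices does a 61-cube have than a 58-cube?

The 61-cube has 2^61 = 2305843009213693952 vertices. The 58-cube has 2^58 = 288230376151711744 vertices. Difference: 2305843009213693952 - 288230376151711744 = 2017612633061982208.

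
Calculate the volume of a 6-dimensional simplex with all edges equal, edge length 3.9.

V = (3.9^6 / 6!) · √((6+1) / 2^6) ≈ 1.61627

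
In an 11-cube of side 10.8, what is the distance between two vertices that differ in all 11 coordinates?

d = √(10.8² + 10.8² + ... + 10.8²) [11 terms] = √(11·10.8²) = 10.8√11 ≈ 35.8195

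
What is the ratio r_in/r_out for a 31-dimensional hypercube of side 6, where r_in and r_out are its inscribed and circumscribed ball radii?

r_in = 6/2 (half the side); r_out = 6√31/2 (half the diagonal). Ratio = 1/√31 ≈ 0.179605.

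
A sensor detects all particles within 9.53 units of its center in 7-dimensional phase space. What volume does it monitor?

Volume = π^{7/2}·(9.53)^7/Γ(9/2) ≈ 3.37311e+07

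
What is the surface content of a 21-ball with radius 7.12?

S = n·V_n(r)/r = 21·V_21(7.12)/7.12 (volume-to-surface relation), giving 3.28373e+16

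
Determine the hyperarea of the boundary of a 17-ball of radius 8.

S_17(8) = 2·π^(17/2)·(8)^16 / Γ(17/2) = 144115188075855872·π^8/2027025 ≈ 6.74605e+14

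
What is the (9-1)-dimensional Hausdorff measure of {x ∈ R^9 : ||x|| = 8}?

S = n·V_n(r)/r = 9·V_9(8)/8 (volume-to-surface relation), giving 536870912·π^4/105 ≈ 4.98058e+08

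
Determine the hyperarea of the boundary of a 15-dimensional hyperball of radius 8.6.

S = n·V_n(r)/r = 15·V_15(8.6)/8.6 (volume-to-surface relation), giving 6.92627e+13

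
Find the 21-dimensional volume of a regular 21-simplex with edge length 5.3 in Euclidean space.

For a regular n-simplex with edge a, V = (a^n / n!)·√((n+1)/2^n). With a=5.3, n=21: V ≈ 1.02765e-07.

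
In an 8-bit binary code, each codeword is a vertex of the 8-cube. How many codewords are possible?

The 8-cube has 2^8 = 256 vertices.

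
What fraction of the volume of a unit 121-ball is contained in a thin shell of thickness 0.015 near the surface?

V(inner)/V(outer) = ((1-0.015)/1)^121 ≈ 0.1606, so the shell fraction is 0.839386.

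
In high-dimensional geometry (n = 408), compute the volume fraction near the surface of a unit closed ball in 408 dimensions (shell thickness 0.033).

1 - (1-0.033)^408 ≈ 0.9999988676 ≈ 99.999887%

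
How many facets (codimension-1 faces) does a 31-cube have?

An n-cube has C(n,k)·2^(n-k) k-faces. Here C(31,30)·2^1 = 31·2 = 62.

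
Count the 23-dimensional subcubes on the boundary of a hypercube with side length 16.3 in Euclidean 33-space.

f_23(33-cube) = (33 choose 23) · 2^10 = 94782504960.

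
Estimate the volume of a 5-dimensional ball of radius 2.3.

The n-ball volume is π^(n/2)·r^n/Γ(n/2+1). With n=5, r=2.3: V ≈ 338.796.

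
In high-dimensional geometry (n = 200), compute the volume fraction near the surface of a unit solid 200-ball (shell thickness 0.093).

1 - (1-0.093)^200 ≈ 0.9999999967 ≈ (100 - 3.32e-07)%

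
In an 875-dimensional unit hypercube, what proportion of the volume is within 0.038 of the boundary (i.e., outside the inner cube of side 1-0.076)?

Shell fraction = 1 - (1-0.076)^875 ≈ 1 - 9.183e-31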